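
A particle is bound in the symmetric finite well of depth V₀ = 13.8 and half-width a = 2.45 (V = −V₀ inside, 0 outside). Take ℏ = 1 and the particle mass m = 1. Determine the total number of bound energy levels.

N = 9

Define the well-strength parameter z₀ = (a/ℏ)√(2mV₀) = 2.45 × √(2·1·13.8) = 12.87.
A new bound state (alternating even/odd) appears each time z₀ passes a multiple of π/2, so N = ⌊2z₀/π⌋ + 1 = ⌊8.194⌋ + 1 = 9.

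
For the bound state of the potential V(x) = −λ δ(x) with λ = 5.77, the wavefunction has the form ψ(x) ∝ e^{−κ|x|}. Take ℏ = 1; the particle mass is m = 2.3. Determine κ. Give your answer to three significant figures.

κ = 13.3

Integrate −(ℏ²/2m)ψ'' − λδ(x)ψ = Eψ from −ε to +ε: the ψ'' term gives ψ'(0⁺) − ψ'(0⁻) and the δ term gives −(2mλ/ℏ²)ψ(0).
With ψ ∝ e^{−κ|x|} this yields −2κ = −2mλ/ℏ², so κ = mλ/ℏ² = 13.27.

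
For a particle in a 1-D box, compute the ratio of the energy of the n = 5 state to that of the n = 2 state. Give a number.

6.25

E_n = n²π²ℏ²/(2mL²) so the ratio is n₂²/n₁² = 25/4 = 6.25.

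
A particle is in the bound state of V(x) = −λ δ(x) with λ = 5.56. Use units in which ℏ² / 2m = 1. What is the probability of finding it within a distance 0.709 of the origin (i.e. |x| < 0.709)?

The normalised bound state is ψ = √κ e^{−κ|x|} with κ = mλ/ℏ² = 2.780.
P(|x| < d) = ∫_{−d}^{d} κ e^{−2κ|x|} dx = 1 − e^{−2κd} = 1 − e^{−3.942} = 0.9806.

P = 0.981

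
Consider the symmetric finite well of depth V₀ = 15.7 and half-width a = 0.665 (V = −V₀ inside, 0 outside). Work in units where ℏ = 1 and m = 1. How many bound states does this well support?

Define the well-strength parameter z₀ = (a/ℏ)√(2mV₀) = 0.665 × √(2·1·15.7) = 3.726.
A new bound state (alternating even/odd) appears each time z₀ passes a multiple of π/2, so N = ⌊2z₀/π⌋ + 1 = ⌊2.372⌋ + 1 = 3.

N = 3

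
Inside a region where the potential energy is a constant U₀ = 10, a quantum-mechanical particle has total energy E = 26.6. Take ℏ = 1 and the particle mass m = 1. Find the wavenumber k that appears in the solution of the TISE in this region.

k = 5.76

With E > U₀ the solution is oscillatory, ψ ∝ e^{±ikx} with k = √(2m(E − U₀))/ℏ.
k = √(2 × 1 × 16.6) = 5.762.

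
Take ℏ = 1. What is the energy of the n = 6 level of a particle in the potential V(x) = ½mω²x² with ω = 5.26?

The oscillator eigenvalues are E_n = ℏω(n + ½), so E_6 = 5.26 × 6.5 = 34.19.

E = 34.2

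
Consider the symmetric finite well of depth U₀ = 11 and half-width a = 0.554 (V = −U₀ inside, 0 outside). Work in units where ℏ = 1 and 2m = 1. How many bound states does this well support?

Define the well-strength parameter z₀ = (a/ℏ)√(2mU₀) = 0.554 × √(2·0.5·11) = 1.837.
The even/odd transcendental equations gain one root per π/2 in z₀, giving N = 1 + ⌊2z₀/π⌋ = 1 + ⌊1.170⌋ = 2.

N = 2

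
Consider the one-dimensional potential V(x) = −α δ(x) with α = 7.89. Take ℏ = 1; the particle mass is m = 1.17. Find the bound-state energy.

The bound state is ψ(x) = √κ e^{−κ|x|}. The derivative jump ψ'(0⁺) − ψ'(0⁻) = −(2mα/ℏ²)ψ(0) fixes κ = mα/ℏ² = 9.231.
Then E = −ℏ²κ²/(2m) = −mα²/(2ℏ²) = -36.42.

E = -36.4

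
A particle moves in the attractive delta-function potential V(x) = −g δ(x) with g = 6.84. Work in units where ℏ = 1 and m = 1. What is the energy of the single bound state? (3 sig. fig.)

E = -23.4

For x ≠ 0 the bound state is ψ ∝ e^{−κ|x|}; integrating the TISE across the delta gives the cusp condition 2κ = 2mg/ℏ², so κ = 6.840.
Then E = −ℏ²κ²/(2m) = −mg²/(2ℏ²) = -23.39.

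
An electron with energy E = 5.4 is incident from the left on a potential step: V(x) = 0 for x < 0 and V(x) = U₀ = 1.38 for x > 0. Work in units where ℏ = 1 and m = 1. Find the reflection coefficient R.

The wavenumbers are k₁ = √(2mE)/ℏ = 3.286 on the left and k₂ = √(2m(E − U₀))/ℏ = 2.835 on the right.
Matching ψ and ψ′ at x = 0 gives r = (k₁ − k₂)/(k₁ + k₂), so R = r² = 0.005424 and T = 1 − R = 0.9946.

R = 0.00542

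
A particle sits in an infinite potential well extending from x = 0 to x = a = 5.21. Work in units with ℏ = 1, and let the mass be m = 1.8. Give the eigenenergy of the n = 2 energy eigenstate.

E = 0.404

The infinite-well eigenfunctions ψ_n = √(2/a) sin(nπx/a) vanish at both walls, giving E_n = n²π²ℏ²/(2ma²).
E_2 = 2² × π² / (2 × 1.8 × 5.21²) = 0.4040.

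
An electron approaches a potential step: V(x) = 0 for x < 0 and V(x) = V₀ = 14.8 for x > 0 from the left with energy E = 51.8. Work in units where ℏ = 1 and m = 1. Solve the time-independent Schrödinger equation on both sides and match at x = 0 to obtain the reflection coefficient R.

R = 0.00704

The wavenumbers are k₁ = √(2mE)/ℏ = 10.18 on the left and k₂ = √(2m(E − V₀))/ℏ = 8.602 on the right.
Matching ψ and ψ′ at x = 0 gives r = (k₁ − k₂)/(k₁ + k₂), so R = r² = 0.007043 and T = 1 − R = 0.9930.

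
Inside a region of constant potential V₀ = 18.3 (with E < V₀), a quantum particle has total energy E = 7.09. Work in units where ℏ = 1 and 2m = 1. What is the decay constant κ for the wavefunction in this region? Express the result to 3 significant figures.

κ = 3.35

Since E < V₀ the TISE in this region is ψ'' = κ²ψ with κ = √(2m(V₀ − E))/ℏ.
κ = √(2 × 0.5 × 11.21) = 3.348.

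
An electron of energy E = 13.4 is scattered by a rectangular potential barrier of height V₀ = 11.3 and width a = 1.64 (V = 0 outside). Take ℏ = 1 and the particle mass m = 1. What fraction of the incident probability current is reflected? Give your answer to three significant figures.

R = 0.0510

Above the barrier the interior wavenumber is k₂ = √(2m(E − V₀))/ℏ = 2.049, giving phase k₂a = 3.361.
Matching at both interfaces gives T⁻¹ = 1 + V₀² sin²(k₂a) / [4E(E − V₀)] = 1.054, hence T = 0.949.
R = 1 − T = 0.0510.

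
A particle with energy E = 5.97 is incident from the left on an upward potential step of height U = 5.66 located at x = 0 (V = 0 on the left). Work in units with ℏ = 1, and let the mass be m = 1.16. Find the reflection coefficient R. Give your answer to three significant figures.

R = 0.395

On each side the TISE gives plane waves with k = √(2m(E − V))/ℏ: k₁ = √(2·1.16·5.97) = 3.722, k₂ = √(2·1.16·0.31) = 0.8481.
Matching ψ and ψ′ at x = 0 gives r = (k₁ − k₂)/(k₁ + k₂), so R = r² = 0.3954 and T = 1 − R = 0.6046.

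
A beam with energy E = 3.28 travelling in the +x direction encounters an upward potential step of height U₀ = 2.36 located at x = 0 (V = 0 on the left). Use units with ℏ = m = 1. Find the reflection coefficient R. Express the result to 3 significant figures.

R = 0.0946

On each side the TISE gives plane waves with k = √(2m(E − V))/ℏ: k₁ = √(2·1·3.28) = 2.561, k₂ = √(2·1·0.92) = 1.356.
Matching ψ and ψ′ at x = 0 gives r = (k₁ − k₂)/(k₁ + k₂), so R = r² = 0.09457 and T = 1 − R = 0.9054.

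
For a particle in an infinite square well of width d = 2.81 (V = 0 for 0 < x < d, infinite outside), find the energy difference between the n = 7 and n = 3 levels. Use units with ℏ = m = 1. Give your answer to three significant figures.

ΔE = 25.0

E_n = n²π²ℏ²/(2md²), so ΔE = (7² − 3²) π²ℏ²/(2md²).
ΔE = 40 × π² / (2 × 1 × 2.81²) = 25.00.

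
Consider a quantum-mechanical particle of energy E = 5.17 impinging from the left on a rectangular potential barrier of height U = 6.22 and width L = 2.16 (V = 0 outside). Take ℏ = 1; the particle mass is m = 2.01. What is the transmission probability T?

T = 0.000314

E < U: inside the barrier ψ ∝ e^{±κx} with κ = √(2m(U − E))/ℏ = 2.055.
κL = 4.438, sinh(κL) = 42.29.
Matching ψ, ψ′ at both faces gives T = [1 + U² sinh²(κL) / (4E(U − E))]⁻¹ = 1/3187 = 0.000314.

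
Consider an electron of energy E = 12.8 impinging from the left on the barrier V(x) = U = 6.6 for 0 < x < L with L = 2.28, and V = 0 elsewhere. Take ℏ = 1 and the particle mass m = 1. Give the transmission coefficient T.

Above the barrier the interior wavenumber is k₂ = √(2m(E − U))/ℏ = 3.521, giving phase k₂L = 8.029.
T = [1 + U² sin²(k₂L) / (4E(E − U))]⁻¹ = 1/1.133 = 0.883.

T = 0.883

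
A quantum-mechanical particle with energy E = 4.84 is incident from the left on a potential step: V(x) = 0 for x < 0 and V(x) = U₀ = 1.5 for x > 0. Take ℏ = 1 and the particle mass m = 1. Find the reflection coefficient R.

R = 0.00855

On each side the TISE gives plane waves with k = √(2m(E − V))/ℏ: k₁ = √(2·1·4.84) = 3.111, k₂ = √(2·1·3.34) = 2.585.
Continuity of ψ and ψ′ at the step yields the reflection amplitude r = (k₁ − k₂)/(k₁ + k₂) = 0.09247; thus R = |r|² = 0.008551, T = 0.9914.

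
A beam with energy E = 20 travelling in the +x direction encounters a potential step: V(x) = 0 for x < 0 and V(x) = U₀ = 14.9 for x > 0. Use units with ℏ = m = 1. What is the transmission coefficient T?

On each side the TISE gives plane waves with k = √(2m(E − V))/ℏ: k₁ = √(2·1·20) = 6.325, k₂ = √(2·1·5.1) = 3.194.
Matching ψ and ψ′ at x = 0 gives r = (k₁ − k₂)/(k₁ + k₂), so R = r² = 0.1082 and T = 1 − R = 0.8918.

T = 0.892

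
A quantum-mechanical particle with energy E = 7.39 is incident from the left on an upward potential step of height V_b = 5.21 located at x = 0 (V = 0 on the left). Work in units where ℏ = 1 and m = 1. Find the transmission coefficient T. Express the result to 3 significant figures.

T = 0.912

The wavenumbers are k₁ = √(2mE)/ℏ = 3.844 on the left and k₂ = √(2m(E − V_b))/ℏ = 2.088 on the right.
Continuity of ψ and ψ′ at the step yields the reflection amplitude r = (k₁ − k₂)/(k₁ + k₂) = 0.2961; thus R = |r|² = 0.08765, T = 0.9123.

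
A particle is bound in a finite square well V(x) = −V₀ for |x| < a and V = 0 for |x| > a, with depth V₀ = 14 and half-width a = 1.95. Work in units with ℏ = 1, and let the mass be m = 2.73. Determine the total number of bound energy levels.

The dimensionless depth is z₀ = a√(2mV₀)/ℏ = 1.95 × √(76.44) = 17.05.
The even/odd transcendental equations gain one root per π/2 in z₀, giving N = 1 + ⌊2z₀/π⌋ = 1 + ⌊10.85⌋ = 11.

N = 11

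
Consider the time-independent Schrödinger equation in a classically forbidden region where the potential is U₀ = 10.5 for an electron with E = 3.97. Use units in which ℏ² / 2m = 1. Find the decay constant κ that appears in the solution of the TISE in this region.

Since E < U₀ the TISE in this region is ψ'' = κ²ψ with κ = √(2m(U₀ − E))/ℏ.
κ = √(2 × 0.5 × 6.53) = 2.555.

κ = 2.56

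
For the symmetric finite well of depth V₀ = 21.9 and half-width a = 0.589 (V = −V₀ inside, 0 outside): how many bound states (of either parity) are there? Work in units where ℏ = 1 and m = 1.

N = 3

The dimensionless depth is z₀ = a√(2mV₀)/ℏ = 0.589 × √(43.80) = 3.898.
A new bound state (alternating even/odd) appears each time z₀ passes a multiple of π/2, so N = ⌊2z₀/π⌋ + 1 = ⌊2.482⌋ + 1 = 3.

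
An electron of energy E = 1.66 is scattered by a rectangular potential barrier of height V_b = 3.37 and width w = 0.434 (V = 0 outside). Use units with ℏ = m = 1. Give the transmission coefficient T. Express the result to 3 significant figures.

T = 0.557

E < V_b: inside the barrier ψ ∝ e^{±κx} with κ = √(2m(V_b − E))/ℏ = 1.849.
κw = 0.8026, sinh(κw) = 0.8916.
The exact tunnelling result is T⁻¹ = 1 + V_b² sinh²(κw) / [4E(V_b − E)] = 1.795, so T = 0.557.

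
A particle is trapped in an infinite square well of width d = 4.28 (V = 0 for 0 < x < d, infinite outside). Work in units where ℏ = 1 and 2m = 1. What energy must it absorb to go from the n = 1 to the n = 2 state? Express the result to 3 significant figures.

E_n = n²π²ℏ²/(2md²), so ΔE = (2² − 1²) π²ℏ²/(2md²).
ΔE = 3 × π² / (2 × 0.5 × 4.28²) = 1.616.

ΔE = 1.62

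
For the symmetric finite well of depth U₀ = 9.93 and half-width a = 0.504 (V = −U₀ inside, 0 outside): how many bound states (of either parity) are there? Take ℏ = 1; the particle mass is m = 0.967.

Define the well-strength parameter z₀ = (a/ℏ)√(2mU₀) = 0.504 × √(2·0.967·9.93) = 2.209.
The even/odd transcendental equations gain one root per π/2 in z₀, giving N = 1 + ⌊2z₀/π⌋ = 1 + ⌊1.406⌋ = 2.

N = 2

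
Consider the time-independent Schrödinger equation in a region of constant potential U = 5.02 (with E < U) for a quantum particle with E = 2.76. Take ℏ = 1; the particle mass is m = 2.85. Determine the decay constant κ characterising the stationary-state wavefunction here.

κ = 3.59

Since E < U the TISE in this region is ψ'' = κ²ψ with κ = √(2m(U − E))/ℏ.
κ = √(2 × 2.85 × 2.26) = 3.589.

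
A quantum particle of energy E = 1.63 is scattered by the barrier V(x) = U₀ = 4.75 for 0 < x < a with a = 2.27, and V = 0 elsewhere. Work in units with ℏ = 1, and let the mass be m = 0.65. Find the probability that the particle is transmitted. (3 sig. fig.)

T = 0.000386

Since E < U₀ the interior solution is evanescent with decay constant κ = √(2m(U₀ − E))/ℏ = 2.014.
κa = 4.572, sinh(κa) = 48.35.
Matching ψ, ψ′ at both faces gives T = [1 + U₀² sinh²(κa) / (4E(U₀ − E))]⁻¹ = 1/2594 = 0.000386.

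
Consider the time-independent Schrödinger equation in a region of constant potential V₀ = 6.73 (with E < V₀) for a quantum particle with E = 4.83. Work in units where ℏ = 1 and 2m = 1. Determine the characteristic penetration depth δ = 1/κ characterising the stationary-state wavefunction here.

δ = 0.725

Since E < V₀ the TISE in this region is ψ'' = κ²ψ with κ = √(2m(V₀ − E))/ℏ.
κ = √(2 × 0.5 × 1.9) = 1.378. The penetration depth is δ = 1/κ = 0.725.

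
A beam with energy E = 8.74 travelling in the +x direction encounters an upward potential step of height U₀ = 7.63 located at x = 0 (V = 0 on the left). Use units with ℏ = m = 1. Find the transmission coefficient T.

T = 0.775

On each side the TISE gives plane waves with k = √(2m(E − V))/ℏ: k₁ = √(2·1·8.74) = 4.181, k₂ = √(2·1·1.11) = 1.490.
Continuity of ψ and ψ′ at the step yields the reflection amplitude r = (k₁ − k₂)/(k₁ + k₂) = 0.4745; thus R = |r|² = 0.2252, T = 0.7748.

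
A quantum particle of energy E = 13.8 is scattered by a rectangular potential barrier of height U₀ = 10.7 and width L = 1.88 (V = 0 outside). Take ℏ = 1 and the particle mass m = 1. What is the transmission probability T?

Above the barrier the interior wavenumber is k₂ = √(2m(E − U₀))/ℏ = 2.490, giving phase k₂L = 4.681.
Matching at both interfaces gives T⁻¹ = 1 + U₀² sin²(k₂L) / [4E(E − U₀)] = 1.668, hence T = 0.599.

T = 0.599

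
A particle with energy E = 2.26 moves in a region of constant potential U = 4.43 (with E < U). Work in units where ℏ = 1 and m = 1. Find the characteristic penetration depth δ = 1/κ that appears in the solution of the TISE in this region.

Since E < U the TISE in this region is ψ'' = κ²ψ with κ = √(2m(U − E))/ℏ.
κ = √(2 × 1 × 2.17) = 2.083. The penetration depth is δ = 1/κ = 0.480.

δ = 0.480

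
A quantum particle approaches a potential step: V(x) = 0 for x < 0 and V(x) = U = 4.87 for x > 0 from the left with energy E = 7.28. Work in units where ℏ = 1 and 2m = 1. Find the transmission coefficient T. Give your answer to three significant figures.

On each side the TISE gives plane waves with k = √(2m(E − V))/ℏ: k₁ = √(2·½·7.28) = 2.698, k₂ = √(2·½·2.41) = 1.552.
Matching ψ and ψ′ at x = 0 gives r = (k₁ − k₂)/(k₁ + k₂), so R = r² = 0.07266 and T = 1 − R = 0.9273.

T = 0.927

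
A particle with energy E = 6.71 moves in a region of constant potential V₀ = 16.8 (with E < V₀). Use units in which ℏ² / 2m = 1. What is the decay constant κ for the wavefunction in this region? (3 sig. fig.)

Since E < V₀ the TISE in this region is ψ'' = κ²ψ with κ = √(2m(V₀ − E))/ℏ.
κ = √(2 × 0.5 × 10.09) = 3.176.

κ = 3.18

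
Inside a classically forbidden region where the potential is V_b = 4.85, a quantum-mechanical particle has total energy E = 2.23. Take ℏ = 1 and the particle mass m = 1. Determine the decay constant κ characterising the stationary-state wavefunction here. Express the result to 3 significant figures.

Since E < V_b the TISE in this region is ψ'' = κ²ψ with κ = √(2m(V_b − E))/ℏ.
κ = √(2 × 1 × 2.62) = 2.289.

κ = 2.29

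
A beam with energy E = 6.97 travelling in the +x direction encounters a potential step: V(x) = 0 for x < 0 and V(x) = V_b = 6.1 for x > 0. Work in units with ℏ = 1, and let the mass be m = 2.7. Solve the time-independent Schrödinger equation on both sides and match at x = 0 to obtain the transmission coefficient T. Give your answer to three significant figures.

On each side the TISE gives plane waves with k = √(2m(E − V))/ℏ: k₁ = √(2·2.7·6.97) = 6.135, k₂ = √(2·2.7·0.87) = 2.167.
Matching ψ and ψ′ at x = 0 gives r = (k₁ − k₂)/(k₁ + k₂), so R = r² = 0.2284 and T = 1 − R = 0.7716.

T = 0.772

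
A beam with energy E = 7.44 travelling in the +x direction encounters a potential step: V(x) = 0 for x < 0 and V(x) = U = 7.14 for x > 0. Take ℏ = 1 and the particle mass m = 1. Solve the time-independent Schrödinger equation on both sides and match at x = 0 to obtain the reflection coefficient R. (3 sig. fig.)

The wavenumbers are k₁ = √(2mE)/ℏ = 3.857 on the left and k₂ = √(2m(E − U))/ℏ = 0.7746 on the right.
Continuity of ψ and ψ′ at the step yields the reflection amplitude r = (k₁ − k₂)/(k₁ + k₂) = 0.6655; thus R = |r|² = 0.4430, T = 0.5570.

R = 0.443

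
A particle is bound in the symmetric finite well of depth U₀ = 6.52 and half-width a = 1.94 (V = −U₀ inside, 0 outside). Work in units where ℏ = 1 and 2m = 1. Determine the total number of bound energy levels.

The dimensionless depth is z₀ = a√(2mU₀)/ℏ = 1.94 × √(6.520) = 4.954.
A new bound state (alternating even/odd) appears each time z₀ passes a multiple of π/2, so N = ⌊2z₀/π⌋ + 1 = ⌊3.154⌋ + 1 = 4.

N = 4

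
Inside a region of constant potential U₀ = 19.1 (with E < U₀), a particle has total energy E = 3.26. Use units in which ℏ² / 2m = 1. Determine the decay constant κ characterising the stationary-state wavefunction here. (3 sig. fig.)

Since E < U₀ the TISE in this region is ψ'' = κ²ψ with κ = √(2m(U₀ − E))/ℏ.
κ = √(2 × 0.5 × 15.84) = 3.980.

κ = 3.98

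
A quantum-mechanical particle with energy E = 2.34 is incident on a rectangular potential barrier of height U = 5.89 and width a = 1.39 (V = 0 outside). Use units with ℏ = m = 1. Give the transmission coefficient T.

T = 0.00232

E < U: inside the barrier ψ ∝ e^{±κx} with κ = √(2m(U − E))/ℏ = 2.665.
κa = 3.704, sinh(κa) = 20.29.
Matching ψ, ψ′ at both faces gives T = [1 + U² sinh²(κa) / (4E(U − E))]⁻¹ = 1/430.7 = 0.00232.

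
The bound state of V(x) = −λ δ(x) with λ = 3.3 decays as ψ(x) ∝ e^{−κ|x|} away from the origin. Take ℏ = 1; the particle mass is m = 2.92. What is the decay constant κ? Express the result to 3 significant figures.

κ = 9.64

Integrate −(ℏ²/2m)ψ'' − λδ(x)ψ = Eψ from −ε to +ε: the ψ'' term gives ψ'(0⁺) − ψ'(0⁻) and the δ term gives −(2mλ/ℏ²)ψ(0).
With ψ ∝ e^{−κ|x|} this yields −2κ = −2mλ/ℏ², so κ = mλ/ℏ² = 9.636.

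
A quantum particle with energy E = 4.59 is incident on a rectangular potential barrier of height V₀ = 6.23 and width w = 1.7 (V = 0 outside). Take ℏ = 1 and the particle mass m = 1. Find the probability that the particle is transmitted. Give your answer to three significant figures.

T = 0.00655

E < V₀: inside the barrier ψ ∝ e^{±κx} with κ = √(2m(V₀ − E))/ℏ = 1.811.
κw = 3.079, sinh(κw) = 10.84.
The exact tunnelling result is T⁻¹ = 1 + V₀² sinh²(κw) / [4E(V₀ − E)] = 152.6, so T = 0.00655.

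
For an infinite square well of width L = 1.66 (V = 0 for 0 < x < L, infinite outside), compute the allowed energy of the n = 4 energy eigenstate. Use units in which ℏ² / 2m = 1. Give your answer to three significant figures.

E = 57.3

Requiring ψ(0) = ψ(L) = 0 quantises k = nπ/L, hence E_n = ℏ²k²/2m = n²π²ℏ²/(2mL²).
E_4 = 4² × π² / (2 × 0.5 × 1.66²) = 57.31.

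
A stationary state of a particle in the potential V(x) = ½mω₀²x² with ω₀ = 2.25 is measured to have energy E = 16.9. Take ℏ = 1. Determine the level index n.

n = 7

Invert E_n = (n + ½)ℏω₀: n = E/ℏω₀ − ½ = 7.011, so n = 7.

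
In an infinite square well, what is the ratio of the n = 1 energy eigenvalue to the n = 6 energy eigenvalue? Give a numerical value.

0.0277778

Since E_n ∝ n², the ratio is (1/6)² = 0.0277778.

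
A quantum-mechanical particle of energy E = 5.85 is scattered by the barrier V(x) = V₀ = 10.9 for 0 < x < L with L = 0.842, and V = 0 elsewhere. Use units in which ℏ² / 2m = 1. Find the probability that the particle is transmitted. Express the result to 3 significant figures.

Since E < V₀ the interior solution is evanescent with decay constant κ = √(2m(V₀ − E))/ℏ = 2.247.
κL = 1.892, sinh(κL) = 3.241.
The exact tunnelling result is T⁻¹ = 1 + V₀² sinh²(κL) / [4E(V₀ − E)] = 11.56, so T = 0.0865.

T = 0.0865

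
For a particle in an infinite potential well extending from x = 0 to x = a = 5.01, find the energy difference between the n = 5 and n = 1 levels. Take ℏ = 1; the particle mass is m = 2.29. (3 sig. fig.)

E_n = n²π²ℏ²/(2ma²), so ΔE = (5² − 1²) π²ℏ²/(2ma²).
ΔE = 24 × π² / (2 × 2.29 × 5.01²) = 2.060.

ΔE = 2.06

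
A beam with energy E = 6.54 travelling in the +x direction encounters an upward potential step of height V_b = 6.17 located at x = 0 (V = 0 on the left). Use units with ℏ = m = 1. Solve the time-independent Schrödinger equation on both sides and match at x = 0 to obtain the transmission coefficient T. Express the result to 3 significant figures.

T = 0.621

The wavenumbers are k₁ = √(2mE)/ℏ = 3.617 on the left and k₂ = √(2m(E − V_b))/ℏ = 0.8602 on the right.
Matching ψ and ψ′ at x = 0 gives r = (k₁ − k₂)/(k₁ + k₂), so R = r² = 0.3791 and T = 1 − R = 0.6209.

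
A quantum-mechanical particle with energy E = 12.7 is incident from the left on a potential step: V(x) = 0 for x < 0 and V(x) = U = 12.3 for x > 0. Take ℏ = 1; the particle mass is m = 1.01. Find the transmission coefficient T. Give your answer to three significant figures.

On each side the TISE gives plane waves with k = √(2m(E − V))/ℏ: k₁ = √(2·1.01·12.7) = 5.065, k₂ = √(2·1.01·0.4) = 0.8989.
Matching ψ and ψ′ at x = 0 gives r = (k₁ − k₂)/(k₁ + k₂), so R = r² = 0.4880 and T = 1 − R = 0.5120.

T = 0.512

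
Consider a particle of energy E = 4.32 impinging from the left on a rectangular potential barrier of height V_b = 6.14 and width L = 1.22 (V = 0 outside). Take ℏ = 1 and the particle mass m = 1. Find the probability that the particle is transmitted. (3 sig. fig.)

T = 0.0313

Since E < V_b the interior solution is evanescent with decay constant κ = √(2m(V_b − E))/ℏ = 1.908.
κL = 2.328, sinh(κL) = 5.078.
The exact tunnelling result is T⁻¹ = 1 + V_b² sinh²(κL) / [4E(V_b − E)] = 31.91, so T = 0.0313.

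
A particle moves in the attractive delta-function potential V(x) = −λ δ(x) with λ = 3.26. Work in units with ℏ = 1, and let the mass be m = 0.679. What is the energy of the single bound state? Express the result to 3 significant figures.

For x ≠ 0 the bound state is ψ ∝ e^{−κ|x|}; integrating the TISE across the delta gives the cusp condition 2κ = 2mλ/ℏ², so κ = 2.214.
Then E = −ℏ²κ²/(2m) = −mλ²/(2ℏ²) = -3.608.

E = -3.61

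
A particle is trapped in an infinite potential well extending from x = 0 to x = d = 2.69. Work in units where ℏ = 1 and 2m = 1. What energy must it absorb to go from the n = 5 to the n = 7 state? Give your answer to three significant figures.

E_n = n²π²ℏ²/(2md²), so ΔE = (7² − 5²) π²ℏ²/(2md²).
ΔE = 24 × π² / (2 × 0.5 × 2.69²) = 32.73.

ΔE = 32.7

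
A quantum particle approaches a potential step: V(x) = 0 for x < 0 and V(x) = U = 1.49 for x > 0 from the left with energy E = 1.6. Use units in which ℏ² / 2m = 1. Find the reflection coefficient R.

On each side the TISE gives plane waves with k = √(2m(E − V))/ℏ: k₁ = √(2·½·1.6) = 1.265, k₂ = √(2·½·0.11) = 0.3317.
Matching ψ and ψ′ at x = 0 gives r = (k₁ − k₂)/(k₁ + k₂), so R = r² = 0.3417 and T = 1 − R = 0.6583.

R = 0.342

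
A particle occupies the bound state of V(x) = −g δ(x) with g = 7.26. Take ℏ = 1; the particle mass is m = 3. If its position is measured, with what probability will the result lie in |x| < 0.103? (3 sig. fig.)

P = 0.989

The normalised bound state is ψ = √κ e^{−κ|x|} with κ = mg/ℏ² = 21.78.
P(|x| < d) = ∫_{−d}^{d} κ e^{−2κ|x|} dx = 1 − e^{−2κd} = 1 − e^{−4.487} = 0.9887.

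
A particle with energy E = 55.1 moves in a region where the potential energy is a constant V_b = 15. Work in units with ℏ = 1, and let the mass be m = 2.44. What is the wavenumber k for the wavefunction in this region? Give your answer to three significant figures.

With E > V_b the solution is oscillatory, ψ ∝ e^{±ikx} with k = √(2m(E − V_b))/ℏ.
k = √(2 × 2.44 × 40.1) = 13.99.

k = 14.0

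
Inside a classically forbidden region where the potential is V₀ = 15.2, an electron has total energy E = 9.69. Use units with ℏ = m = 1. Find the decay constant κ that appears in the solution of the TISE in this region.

Since E < V₀ the TISE in this region is ψ'' = κ²ψ with κ = √(2m(V₀ − E))/ℏ.
κ = √(2 × 1 × 5.51) = 3.320.

κ = 3.32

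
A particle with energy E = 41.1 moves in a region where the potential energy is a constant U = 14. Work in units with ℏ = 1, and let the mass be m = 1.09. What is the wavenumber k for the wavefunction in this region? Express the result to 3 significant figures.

k = 7.69

With E > U the solution is oscillatory, ψ ∝ e^{±ikx} with k = √(2m(E − U))/ℏ.
k = √(2 × 1.09 × 27.1) = 7.686.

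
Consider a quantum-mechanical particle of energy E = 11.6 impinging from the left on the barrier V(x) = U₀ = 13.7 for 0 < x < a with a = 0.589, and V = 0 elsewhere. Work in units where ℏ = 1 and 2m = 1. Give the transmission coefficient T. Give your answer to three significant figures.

T = 0.360

Since E < U₀ the interior solution is evanescent with decay constant κ = √(2m(U₀ − E))/ℏ = 1.449.
κa = 0.8535, sinh(κa) = 0.9610.
Matching ψ, ψ′ at both faces gives T = [1 + U₀² sinh²(κa) / (4E(U₀ − E))]⁻¹ = 1/2.779 = 0.360.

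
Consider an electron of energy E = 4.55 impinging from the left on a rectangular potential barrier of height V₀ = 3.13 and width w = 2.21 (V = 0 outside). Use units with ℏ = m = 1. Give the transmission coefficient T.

Above the barrier the interior wavenumber is k₂ = √(2m(E − V₀))/ℏ = 1.685, giving phase k₂w = 3.724.
T = [1 + V₀² sin²(k₂w) / (4E(E − V₀))]⁻¹ = 1/1.115 = 0.897.

T = 0.897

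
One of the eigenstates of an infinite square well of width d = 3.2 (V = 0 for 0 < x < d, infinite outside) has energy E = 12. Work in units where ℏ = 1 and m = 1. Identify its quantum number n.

From E_n = n²π²ℏ²/(2md²) invert to n = √(2md²E)/(πℏ).
n = (3.2/π) × √(2 × 1 × 12) = 4.990 → n = 5.

n = 5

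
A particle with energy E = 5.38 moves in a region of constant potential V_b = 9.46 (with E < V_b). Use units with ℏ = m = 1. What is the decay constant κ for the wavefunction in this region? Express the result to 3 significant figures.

Since E < V_b the TISE in this region is ψ'' = κ²ψ with κ = √(2m(V_b − E))/ℏ.
κ = √(2 × 1 × 4.08) = 2.857.

κ = 2.86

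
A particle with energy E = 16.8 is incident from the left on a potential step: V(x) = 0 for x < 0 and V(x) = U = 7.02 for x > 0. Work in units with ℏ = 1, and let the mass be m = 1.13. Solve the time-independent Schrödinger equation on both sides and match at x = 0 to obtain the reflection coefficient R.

The wavenumbers are k₁ = √(2mE)/ℏ = 6.162 on the left and k₂ = √(2m(E − U))/ℏ = 4.701 on the right.
Matching ψ and ψ′ at x = 0 gives r = (k₁ − k₂)/(k₁ + k₂), so R = r² = 0.01807 and T = 1 − R = 0.9819.

R = 0.0181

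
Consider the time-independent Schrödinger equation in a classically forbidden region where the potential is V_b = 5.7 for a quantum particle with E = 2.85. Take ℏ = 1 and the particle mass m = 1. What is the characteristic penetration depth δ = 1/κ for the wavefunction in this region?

δ = 0.419

Since E < V_b the TISE in this region is ψ'' = κ²ψ with κ = √(2m(V_b − E))/ℏ.
κ = √(2 × 1 × 2.85) = 2.387. The penetration depth is δ = 1/κ = 0.419.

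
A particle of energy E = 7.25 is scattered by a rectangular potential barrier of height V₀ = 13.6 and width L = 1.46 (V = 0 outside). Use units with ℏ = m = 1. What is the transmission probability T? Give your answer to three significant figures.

T = 0.000120

Since E < V₀ the interior solution is evanescent with decay constant κ = √(2m(V₀ − E))/ℏ = 3.564.
κL = 5.203, sinh(κL) = 90.91.
Matching ψ, ψ′ at both faces gives T = [1 + V₀² sinh²(κL) / (4E(V₀ − E))]⁻¹ = 1/8301 = 0.000120.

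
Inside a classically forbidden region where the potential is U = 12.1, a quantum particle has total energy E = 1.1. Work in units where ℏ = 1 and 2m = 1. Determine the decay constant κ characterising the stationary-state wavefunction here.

κ = 3.32

Since E < U the TISE in this region is ψ'' = κ²ψ with κ = √(2m(U − E))/ℏ.
κ = √(2 × 0.5 × 11) = 3.317.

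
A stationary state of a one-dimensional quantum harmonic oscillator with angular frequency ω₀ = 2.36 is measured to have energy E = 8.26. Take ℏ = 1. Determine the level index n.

E_n = ℏω₀(n + ½) ⇒ n = E/(ℏω₀) − ½ = 8.26/2.36 − 0.5 = 3.000 → n = 3.

n = 3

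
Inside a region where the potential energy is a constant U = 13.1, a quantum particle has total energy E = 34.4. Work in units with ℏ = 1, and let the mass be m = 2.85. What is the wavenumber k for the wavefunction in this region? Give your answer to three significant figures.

k = 11.0

With E > U the solution is oscillatory, ψ ∝ e^{±ikx} with k = √(2m(E − U))/ℏ.
k = √(2 × 2.85 × 21.3) = 11.02.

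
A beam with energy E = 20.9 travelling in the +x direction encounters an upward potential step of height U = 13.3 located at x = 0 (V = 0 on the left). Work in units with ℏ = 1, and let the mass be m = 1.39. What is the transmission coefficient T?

The wavenumbers are k₁ = √(2mE)/ℏ = 7.622 on the left and k₂ = √(2m(E − U))/ℏ = 4.597 on the right.
Continuity of ψ and ψ′ at the step yields the reflection amplitude r = (k₁ − k₂)/(k₁ + k₂) = 0.2476; thus R = |r|² = 0.06133, T = 0.9387.

T = 0.939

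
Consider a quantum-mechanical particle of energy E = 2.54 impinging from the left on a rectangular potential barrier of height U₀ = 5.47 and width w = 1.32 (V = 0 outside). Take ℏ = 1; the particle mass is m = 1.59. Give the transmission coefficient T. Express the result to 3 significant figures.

Since E < U₀ the interior solution is evanescent with decay constant κ = √(2m(U₀ − E))/ℏ = 3.052.
κw = 4.029, sinh(κw) = 28.10.
The exact tunnelling result is T⁻¹ = 1 + U₀² sinh²(κw) / [4E(U₀ − E)] = 794.6, so T = 0.00126.

T = 0.00126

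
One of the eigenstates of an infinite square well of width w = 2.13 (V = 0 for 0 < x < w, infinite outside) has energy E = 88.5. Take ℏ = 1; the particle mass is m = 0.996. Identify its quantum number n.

n = 9

For an infinite well E_n = n²π²ℏ²/(2mw²), so n = (w/πℏ)√(2mE).
n = (2.13/π) × √(2 × 0.996 × 88.5) = 9.002 → n = 9.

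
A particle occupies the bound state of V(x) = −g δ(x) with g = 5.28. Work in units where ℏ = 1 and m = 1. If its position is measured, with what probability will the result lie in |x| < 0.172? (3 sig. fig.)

The normalised bound state is ψ = √κ e^{−κ|x|} with κ = mg/ℏ² = 5.280.
P(|x| < d) = ∫_{−d}^{d} κ e^{−2κ|x|} dx = 1 − e^{−2κd} = 1 − e^{−1.816} = 0.8374.

P = 0.837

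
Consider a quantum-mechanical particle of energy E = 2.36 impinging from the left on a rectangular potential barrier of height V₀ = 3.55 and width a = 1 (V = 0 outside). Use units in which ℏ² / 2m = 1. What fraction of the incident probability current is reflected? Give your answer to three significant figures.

Since E < V₀ the interior solution is evanescent with decay constant κ = √(2m(V₀ − E))/ℏ = 1.091.
κa = 1.091, sinh(κa) = 1.320.
Matching ψ, ψ′ at both faces gives T = [1 + V₀² sinh²(κa) / (4E(V₀ − E))]⁻¹ = 1/2.956 = 0.338.
R = 1 − T = 0.662.

R = 0.662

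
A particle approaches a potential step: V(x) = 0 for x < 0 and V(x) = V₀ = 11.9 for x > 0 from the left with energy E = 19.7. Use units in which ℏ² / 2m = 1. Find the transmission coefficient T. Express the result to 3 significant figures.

The wavenumbers are k₁ = √(2mE)/ℏ = 4.438 on the left and k₂ = √(2m(E − V₀))/ℏ = 2.793 on the right.
Matching ψ and ψ′ at x = 0 gives r = (k₁ − k₂)/(k₁ + k₂), so R = r² = 0.05179 and T = 1 − R = 0.9482.

T = 0.948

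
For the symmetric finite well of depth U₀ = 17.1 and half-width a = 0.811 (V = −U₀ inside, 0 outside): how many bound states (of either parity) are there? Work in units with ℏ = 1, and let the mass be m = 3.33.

N = 6

Define the well-strength parameter z₀ = (a/ℏ)√(2mU₀) = 0.811 × √(2·3.33·17.1) = 8.655.
A new bound state (alternating even/odd) appears each time z₀ passes a multiple of π/2, so N = ⌊2z₀/π⌋ + 1 = ⌊5.510⌋ + 1 = 6.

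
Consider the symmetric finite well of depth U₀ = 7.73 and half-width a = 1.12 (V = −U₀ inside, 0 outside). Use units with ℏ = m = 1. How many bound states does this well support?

N = 3

The dimensionless depth is z₀ = a√(2mU₀)/ℏ = 1.12 × √(15.46) = 4.404.
A new bound state (alternating even/odd) appears each time z₀ passes a multiple of π/2, so N = ⌊2z₀/π⌋ + 1 = ⌊2.804⌋ + 1 = 3.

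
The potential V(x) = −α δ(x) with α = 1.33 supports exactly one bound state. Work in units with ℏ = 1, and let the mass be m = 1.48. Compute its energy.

E = -1.31

For x ≠ 0 the bound state is ψ ∝ e^{−κ|x|}; integrating the TISE across the delta gives the cusp condition 2κ = 2mα/ℏ², so κ = 1.968.
Then E = −ℏ²κ²/(2m) = −mα²/(2ℏ²) = -1.309.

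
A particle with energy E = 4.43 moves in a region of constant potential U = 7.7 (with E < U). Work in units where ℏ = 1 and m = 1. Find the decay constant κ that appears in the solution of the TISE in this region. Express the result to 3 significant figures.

Since E < U the TISE in this region is ψ'' = κ²ψ with κ = √(2m(U − E))/ℏ.
κ = √(2 × 1 × 3.27) = 2.557.

κ = 2.56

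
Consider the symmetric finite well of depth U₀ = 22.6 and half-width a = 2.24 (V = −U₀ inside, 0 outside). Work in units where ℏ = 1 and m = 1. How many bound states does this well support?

N = 10

Define the well-strength parameter z₀ = (a/ℏ)√(2mU₀) = 2.24 × √(2·1·22.6) = 15.06.
A new bound state (alternating even/odd) appears each time z₀ passes a multiple of π/2, so N = ⌊2z₀/π⌋ + 1 = ⌊9.587⌋ + 1 = 10.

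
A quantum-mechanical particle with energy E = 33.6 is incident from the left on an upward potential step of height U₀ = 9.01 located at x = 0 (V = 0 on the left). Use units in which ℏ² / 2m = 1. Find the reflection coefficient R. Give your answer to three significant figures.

On each side the TISE gives plane waves with k = √(2m(E − V))/ℏ: k₁ = √(2·½·33.6) = 5.797, k₂ = √(2·½·24.59) = 4.959.
Continuity of ψ and ψ′ at the step yields the reflection amplitude r = (k₁ − k₂)/(k₁ + k₂) = 0.07789; thus R = |r|² = 0.006067, T = 0.9939.

R = 0.00607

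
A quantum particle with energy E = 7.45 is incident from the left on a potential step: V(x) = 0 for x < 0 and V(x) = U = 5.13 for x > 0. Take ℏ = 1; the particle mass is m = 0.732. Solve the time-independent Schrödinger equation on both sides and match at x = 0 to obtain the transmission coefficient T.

The wavenumbers are k₁ = √(2mE)/ℏ = 3.303 on the left and k₂ = √(2m(E − U))/ℏ = 1.843 on the right.
Matching ψ and ψ′ at x = 0 gives r = (k₁ − k₂)/(k₁ + k₂), so R = r² = 0.08047 and T = 1 − R = 0.9195.

T = 0.920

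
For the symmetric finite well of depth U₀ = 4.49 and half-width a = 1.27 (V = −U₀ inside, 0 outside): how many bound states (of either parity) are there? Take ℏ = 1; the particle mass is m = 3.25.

N = 5

Define the well-strength parameter z₀ = (a/ℏ)√(2mU₀) = 1.27 × √(2·3.25·4.49) = 6.861.
A new bound state (alternating even/odd) appears each time z₀ passes a multiple of π/2, so N = ⌊2z₀/π⌋ + 1 = ⌊4.368⌋ + 1 = 5.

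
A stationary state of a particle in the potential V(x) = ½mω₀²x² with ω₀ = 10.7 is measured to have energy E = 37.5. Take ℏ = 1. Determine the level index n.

n = 3

Invert E_n = (n + ½)ℏω₀: n = E/ℏω₀ − ½ = 3.005, so n = 3.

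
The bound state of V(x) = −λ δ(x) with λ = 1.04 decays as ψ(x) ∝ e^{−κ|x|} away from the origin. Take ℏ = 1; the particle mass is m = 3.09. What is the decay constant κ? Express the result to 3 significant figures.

κ = 3.21

Integrate −(ℏ²/2m)ψ'' − λδ(x)ψ = Eψ from −ε to +ε: the ψ'' term gives ψ'(0⁺) − ψ'(0⁻) and the δ term gives −(2mλ/ℏ²)ψ(0).
With ψ ∝ e^{−κ|x|} this yields −2κ = −2mλ/ℏ², so κ = mλ/ℏ² = 3.214.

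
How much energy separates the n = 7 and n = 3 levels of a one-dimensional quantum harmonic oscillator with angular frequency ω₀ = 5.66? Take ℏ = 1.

E_n = ℏω₀(n + ½), so ΔE = (7 − 3) ℏω₀ = 4 × 5.66 = 22.64.

ΔE = 22.6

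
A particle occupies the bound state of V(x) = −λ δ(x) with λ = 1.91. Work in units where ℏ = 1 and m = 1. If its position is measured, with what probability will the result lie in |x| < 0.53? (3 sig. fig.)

P = 0.868

The normalised bound state is ψ = √κ e^{−κ|x|} with κ = mλ/ℏ² = 1.910.
P(|x| < d) = ∫_{−d}^{d} κ e^{−2κ|x|} dx = 1 − e^{−2κd} = 1 − e^{−2.025} = 0.8680.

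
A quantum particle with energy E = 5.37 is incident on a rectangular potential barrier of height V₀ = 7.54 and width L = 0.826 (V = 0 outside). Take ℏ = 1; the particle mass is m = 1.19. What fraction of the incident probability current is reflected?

E < V₀: inside the barrier ψ ∝ e^{±κx} with κ = √(2m(V₀ − E))/ℏ = 2.273.
κL = 1.877, sinh(κL) = 3.191.
Matching ψ, ψ′ at both faces gives T = [1 + V₀² sinh²(κL) / (4E(V₀ − E))]⁻¹ = 1/13.42 = 0.0745.
R = 1 − T = 0.925.

R = 0.925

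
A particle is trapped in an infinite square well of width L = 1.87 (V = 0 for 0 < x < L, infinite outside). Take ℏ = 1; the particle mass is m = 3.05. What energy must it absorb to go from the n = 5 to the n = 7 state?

ΔE = 11.1

E_n = n²π²ℏ²/(2mL²), so ΔE = (7² − 5²) π²ℏ²/(2mL²).
ΔE = 24 × π² / (2 × 3.05 × 1.87²) = 11.10.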